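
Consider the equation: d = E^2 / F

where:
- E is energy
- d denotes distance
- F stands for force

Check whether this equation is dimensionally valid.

No

E (energy) has dimensions [L^2 M T^-2].
d (distance) has dimensions [L].
F (force) has dimensions [L M T^-2].

Left side: [L]
Right side: [L^3 M T^-2]

The two sides have different dimensions, so the equation is NOT dimensionally consistent.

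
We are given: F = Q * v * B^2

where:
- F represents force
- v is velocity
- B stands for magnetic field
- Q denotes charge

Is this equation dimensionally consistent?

No

F (force) has dimensions [L M T^-2].
v (velocity) has dimensions [L T^-1].
B (magnetic field) has dimensions [I^-1 M T^-2].
Q (charge) has dimensions [I T].

Left side: [L M T^-2]
Right side: [I^-1 L M^2 T^-4]

The two sides have different dimensions, so the equation is NOT dimensionally consistent.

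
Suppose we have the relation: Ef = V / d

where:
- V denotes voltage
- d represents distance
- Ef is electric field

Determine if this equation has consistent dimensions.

Yes

V (voltage) has dimensions [I^-1 L^2 M T^-3].
d (distance) has dimensions [L].
Ef (electric field) has dimensions [I^-1 L M T^-3].

Left side: [I^-1 L M T^-3]
Right side: [I^-1 L M T^-3]

Both sides have the same dimensions, so the equation is dimensionally consistent.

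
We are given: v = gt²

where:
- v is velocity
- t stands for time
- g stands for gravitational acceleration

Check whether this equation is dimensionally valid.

No

v (velocity) has dimensions [L T^-1].
t (time) has dimensions [T].
g (gravitational acceleration) has dimensions [L T^-2].

Left side: [L T^-1]
Right side: [L]

The two sides have different dimensions, so the equation is NOT dimensionally consistent.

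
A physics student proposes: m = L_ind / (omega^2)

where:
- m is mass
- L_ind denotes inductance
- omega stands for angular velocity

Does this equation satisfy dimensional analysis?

No

m (mass) has dimensions [M].
L_ind (inductance) has dimensions [I^-2 L^2 M T^-2].
omega (angular velocity) has dimensions [T^-1].

Left side: [M]
Right side: [I^-2 L^2 M]

The two sides have different dimensions, so the equation is NOT dimensionally consistent.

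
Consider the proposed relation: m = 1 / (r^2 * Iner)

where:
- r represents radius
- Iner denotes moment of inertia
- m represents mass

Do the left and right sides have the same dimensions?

No

r (radius) has dimensions [L].
Iner (moment of inertia) has dimensions [L^2 M].
m (mass) has dimensions [M].

Left side: [M]
Right side: [L^-4 M^-1]

The two sides have different dimensions, so the equation is NOT dimensionally consistent.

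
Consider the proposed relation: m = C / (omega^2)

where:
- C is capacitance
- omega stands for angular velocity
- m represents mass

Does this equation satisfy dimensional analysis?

No

C (capacitance) has dimensions [I^2 L^-2 M^-1 T^4].
omega (angular velocity) has dimensions [T^-1].
m (mass) has dimensions [M].

Left side: [M]
Right side: [I^2 L^-2 M^-1 T^6]

The two sides have different dimensions, so the equation is NOT dimensionally consistent.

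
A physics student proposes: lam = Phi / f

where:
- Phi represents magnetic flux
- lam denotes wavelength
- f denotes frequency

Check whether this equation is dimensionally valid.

No

Phi (magnetic flux) has dimensions [I^-1 L^2 M T^-2].
lam (wavelength) has dimensions [L].
f (frequency) has dimensions [T^-1].

Left side: [L]
Right side: [I^-1 L^2 M T^-1]

The two sides have different dimensions, so the equation is NOT dimensionally consistent.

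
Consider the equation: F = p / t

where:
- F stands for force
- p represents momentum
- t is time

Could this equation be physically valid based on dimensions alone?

Yes

F (force) has dimensions [L M T^-2].
p (momentum) has dimensions [L M T^-1].
t (time) has dimensions [T].

Left side: [L M T^-2]
Right side: [L M T^-2]

Both sides have the same dimensions, so the equation is dimensionally consistent.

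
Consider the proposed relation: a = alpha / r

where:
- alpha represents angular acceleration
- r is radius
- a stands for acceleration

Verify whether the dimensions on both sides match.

No

alpha (angular acceleration) has dimensions [T^-2].
r (radius) has dimensions [L].
a (acceleration) has dimensions [L T^-2].

Left side: [L T^-2]
Right side: [L^-1 T^-2]

The two sides have different dimensions, so the equation is NOT dimensionally consistent.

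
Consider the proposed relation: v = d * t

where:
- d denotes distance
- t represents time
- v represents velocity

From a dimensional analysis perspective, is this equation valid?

No

d (distance) has dimensions [L].
t (time) has dimensions [T].
v (velocity) has dimensions [L T^-1].

Left side: [L T^-1]
Right side: [L T]

The two sides have different dimensions, so the equation is NOT dimensionally consistent.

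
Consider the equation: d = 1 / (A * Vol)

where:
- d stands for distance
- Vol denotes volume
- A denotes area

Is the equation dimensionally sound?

No

d (distance) has dimensions [L].
Vol (volume) has dimensions [L^3].
A (area) has dimensions [L^2].

Left side: [L]
Right side: [L^-5]

The two sides have different dimensions, so the equation is NOT dimensionally consistent.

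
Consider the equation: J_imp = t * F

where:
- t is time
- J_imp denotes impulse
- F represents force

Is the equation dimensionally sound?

Yes

t (time) has dimensions [T].
J_imp (impulse) has dimensions [L M T^-1].
F (force) has dimensions [L M T^-2].

Left side: [L M T^-1]
Right side: [L M T^-1]

Both sides have the same dimensions, so the equation is dimensionally consistent.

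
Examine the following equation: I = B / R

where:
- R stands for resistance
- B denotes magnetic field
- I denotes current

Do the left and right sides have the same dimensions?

No

R (resistance) has dimensions [I^-2 L^2 M T^-3].
B (magnetic field) has dimensions [I^-1 M T^-2].
I (current) has dimensions [I].

Left side: [I]
Right side: [I L^-2 T]

The two sides have different dimensions, so the equation is NOT dimensionally consistent.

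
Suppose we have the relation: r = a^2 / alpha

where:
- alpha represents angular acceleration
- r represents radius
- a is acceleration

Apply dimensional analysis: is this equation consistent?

No

alpha (angular acceleration) has dimensions [T^-2].
r (radius) has dimensions [L].
a (acceleration) has dimensions [L T^-2].

Left side: [L]
Right side: [L^2 T^-2]

The two sides have different dimensions, so the equation is NOT dimensionally consistent.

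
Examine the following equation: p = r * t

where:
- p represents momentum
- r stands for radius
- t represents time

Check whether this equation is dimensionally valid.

No

p (momentum) has dimensions [L M T^-1].
r (radius) has dimensions [L].
t (time) has dimensions [T].

Left side: [L M T^-1]
Right side: [L T]

The two sides have different dimensions, so the equation is NOT dimensionally consistent.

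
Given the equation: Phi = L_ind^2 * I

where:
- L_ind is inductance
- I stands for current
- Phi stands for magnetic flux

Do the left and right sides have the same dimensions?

No

L_ind (inductance) has dimensions [I^-2 L^2 M T^-2].
I (current) has dimensions [I].
Phi (magnetic flux) has dimensions [I^-1 L^2 M T^-2].

Left side: [I^-1 L^2 M T^-2]
Right side: [I^-3 L^4 M^2 T^-4]

The two sides have different dimensions, so the equation is NOT dimensionally consistent.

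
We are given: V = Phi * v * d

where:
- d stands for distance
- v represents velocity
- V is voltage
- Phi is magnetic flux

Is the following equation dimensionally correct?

No

d (distance) has dimensions [L].
v (velocity) has dimensions [L T^-1].
V (voltage) has dimensions [I^-1 L^2 M T^-3].
Phi (magnetic flux) has dimensions [I^-1 L^2 M T^-2].

Left side: [I^-1 L^2 M T^-3]
Right side: [I^-1 L^4 M T^-3]

The two sides have different dimensions, so the equation is NOT dimensionally consistent.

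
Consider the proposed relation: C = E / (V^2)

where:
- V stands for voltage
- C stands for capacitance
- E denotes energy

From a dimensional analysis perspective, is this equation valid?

Yes

V (voltage) has dimensions [I^-1 L^2 M T^-3].
C (capacitance) has dimensions [I^2 L^-2 M^-1 T^4].
E (energy) has dimensions [L^2 M T^-2].

Left side: [I^2 L^-2 M^-1 T^4]
Right side: [I^2 L^-2 M^-1 T^4]

Both sides have the same dimensions, so the equation is dimensionally consistent.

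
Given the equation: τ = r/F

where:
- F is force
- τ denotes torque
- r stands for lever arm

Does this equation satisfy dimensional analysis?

No

F (force) has dimensions [L M T^-2].
τ (torque) has dimensions [L^2 M T^-2].
r (lever arm) has dimensions [L].

Left side: [L^2 M T^-2]
Right side: [M^-1 T^2]

The two sides have different dimensions, so the equation is NOT dimensionally consistent.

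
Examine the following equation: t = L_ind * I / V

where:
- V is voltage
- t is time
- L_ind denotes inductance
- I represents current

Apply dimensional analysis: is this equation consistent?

Yes

V (voltage) has dimensions [I^-1 L^2 M T^-3].
t (time) has dimensions [T].
L_ind (inductance) has dimensions [I^-2 L^2 M T^-2].
I (current) has dimensions [I].

Left side: [T]
Right side: [T]

Both sides have the same dimensions, so the equation is dimensionally consistent.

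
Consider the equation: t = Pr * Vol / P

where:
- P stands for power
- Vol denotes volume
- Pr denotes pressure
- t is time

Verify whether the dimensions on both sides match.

Yes

P (power) has dimensions [L^2 M T^-3].
Vol (volume) has dimensions [L^3].
Pr (pressure) has dimensions [L^-1 M T^-2].
t (time) has dimensions [T].

Left side: [T]
Right side: [T]

Both sides have the same dimensions, so the equation is dimensionally consistent.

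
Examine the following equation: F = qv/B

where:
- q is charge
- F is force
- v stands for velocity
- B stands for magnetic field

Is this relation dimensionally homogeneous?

No

q (charge) has dimensions [I T].
F (force) has dimensions [L M T^-2].
v (velocity) has dimensions [L T^-1].
B (magnetic field) has dimensions [I^-1 M T^-2].

Left side: [L M T^-2]
Right side: [I^2 L M^-1 T^2]

The two sides have different dimensions, so the equation is NOT dimensionally consistent.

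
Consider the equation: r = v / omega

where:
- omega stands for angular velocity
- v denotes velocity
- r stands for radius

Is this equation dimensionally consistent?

Yes

omega (angular velocity) has dimensions [T^-1].
v (velocity) has dimensions [L T^-1].
r (radius) has dimensions [L].

Left side: [L]
Right side: [L]

Both sides have the same dimensions, so the equation is dimensionally consistent.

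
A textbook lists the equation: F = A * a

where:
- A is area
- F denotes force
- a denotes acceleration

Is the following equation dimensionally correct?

No

A (area) has dimensions [L^2].
F (force) has dimensions [L M T^-2].
a (acceleration) has dimensions [L T^-2].

Left side: [L M T^-2]
Right side: [L^3 T^-2]

The two sides have different dimensions, so the equation is NOT dimensionally consistent.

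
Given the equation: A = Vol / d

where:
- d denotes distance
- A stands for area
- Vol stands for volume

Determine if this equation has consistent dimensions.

Yes

d (distance) has dimensions [L].
A (area) has dimensions [L^2].
Vol (volume) has dimensions [L^3].

Left side: [L^2]
Right side: [L^2]

Both sides have the same dimensions, so the equation is dimensionally consistent.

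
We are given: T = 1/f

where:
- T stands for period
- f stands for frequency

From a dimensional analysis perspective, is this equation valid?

Yes

T (period) has dimensions [T].
f (frequency) has dimensions [T^-1].

Left side: [T]
Right side: [T]

Both sides have the same dimensions, so the equation is dimensionally consistent.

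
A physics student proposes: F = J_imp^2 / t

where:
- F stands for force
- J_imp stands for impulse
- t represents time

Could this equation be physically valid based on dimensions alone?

No

F (force) has dimensions [L M T^-2].
J_imp (impulse) has dimensions [L M T^-1].
t (time) has dimensions [T].

Left side: [L M T^-2]
Right side: [L^2 M^2 T^-3]

The two sides have different dimensions, so the equation is NOT dimensionally consistent.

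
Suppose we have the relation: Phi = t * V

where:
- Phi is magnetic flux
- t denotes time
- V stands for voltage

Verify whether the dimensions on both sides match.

Yes

Phi (magnetic flux) has dimensions [I^-1 L^2 M T^-2].
t (time) has dimensions [T].
V (voltage) has dimensions [I^-1 L^2 M T^-3].

Left side: [I^-1 L^2 M T^-2]
Right side: [I^-1 L^2 M T^-2]

Both sides have the same dimensions, so the equation is dimensionally consistent.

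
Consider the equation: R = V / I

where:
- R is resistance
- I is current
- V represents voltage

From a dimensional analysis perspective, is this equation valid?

Yes

R (resistance) has dimensions [I^-2 L^2 M T^-3].
I (current) has dimensions [I].
V (voltage) has dimensions [I^-1 L^2 M T^-3].

Left side: [I^-2 L^2 M T^-3]
Right side: [I^-2 L^2 M T^-3]

Both sides have the same dimensions, so the equation is dimensionally consistent.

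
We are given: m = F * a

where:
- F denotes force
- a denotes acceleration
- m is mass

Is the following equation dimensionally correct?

No

F (force) has dimensions [L M T^-2].
a (acceleration) has dimensions [L T^-2].
m (mass) has dimensions [M].

Left side: [M]
Right side: [L^2 M T^-4]

The two sides have different dimensions, so the equation is NOT dimensionally consistent.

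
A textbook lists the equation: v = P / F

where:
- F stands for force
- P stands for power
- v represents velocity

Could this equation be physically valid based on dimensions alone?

Yes

F (force) has dimensions [L M T^-2].
P (power) has dimensions [L^2 M T^-3].
v (velocity) has dimensions [L T^-1].

Left side: [L T^-1]
Right side: [L T^-1]

Both sides have the same dimensions, so the equation is dimensionally consistent.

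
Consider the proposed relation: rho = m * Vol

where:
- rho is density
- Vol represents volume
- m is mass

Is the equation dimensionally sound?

No

rho (density) has dimensions [L^-3 M].
Vol (volume) has dimensions [L^3].
m (mass) has dimensions [M].

Left side: [L^-3 M]
Right side: [L^3 M]

The two sides have different dimensions, so the equation is NOT dimensionally consistent.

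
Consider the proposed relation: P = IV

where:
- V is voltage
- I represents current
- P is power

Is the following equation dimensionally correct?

Yes

V (voltage) has dimensions [I^-1 L^2 M T^-3].
I (current) has dimensions [I].
P (power) has dimensions [L^2 M T^-3].

Left side: [L^2 M T^-3]
Right side: [L^2 M T^-3]

Both sides have the same dimensions, so the equation is dimensionally consistent.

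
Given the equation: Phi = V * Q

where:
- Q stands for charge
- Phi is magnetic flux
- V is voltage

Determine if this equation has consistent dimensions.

No

Q (charge) has dimensions [I T].
Phi (magnetic flux) has dimensions [I^-1 L^2 M T^-2].
V (voltage) has dimensions [I^-1 L^2 M T^-3].

Left side: [I^-1 L^2 M T^-2]
Right side: [L^2 M T^-2]

The two sides have different dimensions, so the equation is NOT dimensionally consistent.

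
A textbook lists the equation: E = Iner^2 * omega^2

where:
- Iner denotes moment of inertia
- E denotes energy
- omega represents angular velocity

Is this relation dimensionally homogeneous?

No

Iner (moment of inertia) has dimensions [L^2 M].
E (energy) has dimensions [L^2 M T^-2].
omega (angular velocity) has dimensions [T^-1].

Left side: [L^2 M T^-2]
Right side: [L^4 M^2 T^-2]

The two sides have different dimensions, so the equation is NOT dimensionally consistent.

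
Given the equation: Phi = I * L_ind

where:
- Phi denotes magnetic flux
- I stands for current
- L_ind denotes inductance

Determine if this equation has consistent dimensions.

Yes

Phi (magnetic flux) has dimensions [I^-1 L^2 M T^-2].
I (current) has dimensions [I].
L_ind (inductance) has dimensions [I^-2 L^2 M T^-2].

Left side: [I^-1 L^2 M T^-2]
Right side: [I^-1 L^2 M T^-2]

Both sides have the same dimensions, so the equation is dimensionally consistent.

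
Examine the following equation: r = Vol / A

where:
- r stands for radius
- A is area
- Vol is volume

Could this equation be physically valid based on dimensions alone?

Yes

r (radius) has dimensions [L].
A (area) has dimensions [L^2].
Vol (volume) has dimensions [L^3].

Left side: [L]
Right side: [L]

Both sides have the same dimensions, so the equation is dimensionally consistent.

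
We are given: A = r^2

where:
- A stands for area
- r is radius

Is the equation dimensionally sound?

Yes

A (area) has dimensions [L^2].
r (radius) has dimensions [L].

Left side: [L^2]
Right side: [L^2]

Both sides have the same dimensions, so the equation is dimensionally consistent.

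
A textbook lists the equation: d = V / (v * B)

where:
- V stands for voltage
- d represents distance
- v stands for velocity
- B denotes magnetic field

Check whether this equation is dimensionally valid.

Yes

V (voltage) has dimensions [I^-1 L^2 M T^-3].
d (distance) has dimensions [L].
v (velocity) has dimensions [L T^-1].
B (magnetic field) has dimensions [I^-1 M T^-2].

Left side: [L]
Right side: [L]

Both sides have the same dimensions, so the equation is dimensionally consistent.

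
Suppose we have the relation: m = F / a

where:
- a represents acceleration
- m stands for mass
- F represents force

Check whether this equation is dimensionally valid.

Yes

a (acceleration) has dimensions [L T^-2].
m (mass) has dimensions [M].
F (force) has dimensions [L M T^-2].

Left side: [M]
Right side: [M]

Both sides have the same dimensions, so the equation is dimensionally consistent.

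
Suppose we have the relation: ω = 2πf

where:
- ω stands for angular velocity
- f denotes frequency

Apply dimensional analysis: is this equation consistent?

Yes

ω (angular velocity) has dimensions [T^-1].
f (frequency) has dimensions [T^-1].

Left side: [T^-1]
Right side: [T^-1]

Both sides have the same dimensions, so the equation is dimensionally consistent.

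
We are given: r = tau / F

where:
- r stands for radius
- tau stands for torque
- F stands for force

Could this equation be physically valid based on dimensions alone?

Yes

r (radius) has dimensions [L].
tau (torque) has dimensions [L^2 M T^-2].
F (force) has dimensions [L M T^-2].

Left side: [L]
Right side: [L]

Both sides have the same dimensions, so the equation is dimensionally consistent.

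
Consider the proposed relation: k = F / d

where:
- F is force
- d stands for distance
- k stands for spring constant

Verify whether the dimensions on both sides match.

Yes

F (force) has dimensions [L M T^-2].
d (distance) has dimensions [L].
k (spring constant) has dimensions [M T^-2].

Left side: [M T^-2]
Right side: [M T^-2]

Both sides have the same dimensions, so the equation is dimensionally consistent.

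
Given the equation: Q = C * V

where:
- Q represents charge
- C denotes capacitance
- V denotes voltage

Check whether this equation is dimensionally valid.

Yes

Q (charge) has dimensions [I T].
C (capacitance) has dimensions [I^2 L^-2 M^-1 T^4].
V (voltage) has dimensions [I^-1 L^2 M T^-3].

Left side: [I T]
Right side: [I T]

Both sides have the same dimensions, so the equation is dimensionally consistent.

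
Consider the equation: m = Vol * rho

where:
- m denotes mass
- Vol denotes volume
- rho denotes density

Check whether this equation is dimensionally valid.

Yes

m (mass) has dimensions [M].
Vol (volume) has dimensions [L^3].
rho (density) has dimensions [L^-3 M].

Left side: [M]
Right side: [M]

Both sides have the same dimensions, so the equation is dimensionally consistent.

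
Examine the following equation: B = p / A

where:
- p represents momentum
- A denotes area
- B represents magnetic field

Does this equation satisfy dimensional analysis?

No

p (momentum) has dimensions [L M T^-1].
A (area) has dimensions [L^2].
B (magnetic field) has dimensions [I^-1 M T^-2].

Left side: [I^-1 M T^-2]
Right side: [L^-1 M T^-1]

The two sides have different dimensions, so the equation is NOT dimensionally consistent.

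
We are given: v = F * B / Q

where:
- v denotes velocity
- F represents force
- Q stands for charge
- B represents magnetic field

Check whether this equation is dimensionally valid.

No

v (velocity) has dimensions [L T^-1].
F (force) has dimensions [L M T^-2].
Q (charge) has dimensions [I T].
B (magnetic field) has dimensions [I^-1 M T^-2].

Left side: [L T^-1]
Right side: [I^-2 L M^2 T^-5]

The two sides have different dimensions, so the equation is NOT dimensionally consistent.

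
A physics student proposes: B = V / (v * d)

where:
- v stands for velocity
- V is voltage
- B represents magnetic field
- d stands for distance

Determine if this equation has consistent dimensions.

Yes

v (velocity) has dimensions [L T^-1].
V (voltage) has dimensions [I^-1 L^2 M T^-3].
B (magnetic field) has dimensions [I^-1 M T^-2].
d (distance) has dimensions [L].

Left side: [I^-1 M T^-2]
Right side: [I^-1 M T^-2]

Both sides have the same dimensions, so the equation is dimensionally consistent.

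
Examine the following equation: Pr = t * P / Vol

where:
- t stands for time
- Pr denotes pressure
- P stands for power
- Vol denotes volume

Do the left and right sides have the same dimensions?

Yes

t (time) has dimensions [T].
Pr (pressure) has dimensions [L^-1 M T^-2].
P (power) has dimensions [L^2 M T^-3].
Vol (volume) has dimensions [L^3].

Left side: [L^-1 M T^-2]
Right side: [L^-1 M T^-2]

Both sides have the same dimensions, so the equation is dimensionally consistent.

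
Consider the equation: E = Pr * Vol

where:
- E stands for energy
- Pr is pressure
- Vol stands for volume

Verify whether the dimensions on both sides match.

Yes

E (energy) has dimensions [L^2 M T^-2].
Pr (pressure) has dimensions [L^-1 M T^-2].
Vol (volume) has dimensions [L^3].

Left side: [L^2 M T^-2]
Right side: [L^2 M T^-2]

Both sides have the same dimensions, so the equation is dimensionally consistent.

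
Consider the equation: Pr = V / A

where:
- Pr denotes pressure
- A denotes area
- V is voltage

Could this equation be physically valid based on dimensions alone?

No

Pr (pressure) has dimensions [L^-1 M T^-2].
A (area) has dimensions [L^2].
V (voltage) has dimensions [I^-1 L^2 M T^-3].

Left side: [L^-1 M T^-2]
Right side: [I^-1 M T^-3]

The two sides have different dimensions, so the equation is NOT dimensionally consistent.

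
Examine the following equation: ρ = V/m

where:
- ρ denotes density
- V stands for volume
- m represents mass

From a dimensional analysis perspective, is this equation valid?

No

ρ (density) has dimensions [L^-3 M].
V (volume) has dimensions [L^3].
m (mass) has dimensions [M].

Left side: [L^-3 M]
Right side: [L^3 M^-1]

The two sides have different dimensions, so the equation is NOT dimensionally consistent.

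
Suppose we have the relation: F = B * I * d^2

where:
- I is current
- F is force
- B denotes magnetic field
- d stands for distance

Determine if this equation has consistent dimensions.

No

I (current) has dimensions [I].
F (force) has dimensions [L M T^-2].
B (magnetic field) has dimensions [I^-1 M T^-2].
d (distance) has dimensions [L].

Left side: [L M T^-2]
Right side: [L^2 M T^-2]

The two sides have different dimensions, so the equation is NOT dimensionally consistent.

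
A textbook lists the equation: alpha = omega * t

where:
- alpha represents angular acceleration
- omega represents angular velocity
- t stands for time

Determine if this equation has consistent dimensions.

No

alpha (angular acceleration) has dimensions [T^-2].
omega (angular velocity) has dimensions [T^-1].
t (time) has dimensions [T].

Left side: [T^-2]
Right side: [dimensionless]

The two sides have different dimensions, so the equation is NOT dimensionally consistent.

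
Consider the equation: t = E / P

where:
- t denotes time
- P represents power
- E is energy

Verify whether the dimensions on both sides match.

Yes

t (time) has dimensions [T].
P (power) has dimensions [L^2 M T^-3].
E (energy) has dimensions [L^2 M T^-2].

Left side: [T]
Right side: [T]

Both sides have the same dimensions, so the equation is dimensionally consistent.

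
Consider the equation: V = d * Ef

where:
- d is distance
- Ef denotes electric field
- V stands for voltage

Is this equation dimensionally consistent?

Yes

d (distance) has dimensions [L].
Ef (electric field) has dimensions [I^-1 L M T^-3].
V (voltage) has dimensions [I^-1 L^2 M T^-3].

Left side: [I^-1 L^2 M T^-3]
Right side: [I^-1 L^2 M T^-3]

Both sides have the same dimensions, so the equation is dimensionally consistent.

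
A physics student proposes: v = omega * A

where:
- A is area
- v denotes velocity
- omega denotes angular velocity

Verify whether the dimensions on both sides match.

No

A (area) has dimensions [L^2].
v (velocity) has dimensions [L T^-1].
omega (angular velocity) has dimensions [T^-1].

Left side: [L T^-1]
Right side: [L^2 T^-1]

The two sides have different dimensions, so the equation is NOT dimensionally consistent.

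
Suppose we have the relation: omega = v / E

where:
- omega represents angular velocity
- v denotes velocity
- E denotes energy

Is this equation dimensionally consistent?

No

omega (angular velocity) has dimensions [T^-1].
v (velocity) has dimensions [L T^-1].
E (energy) has dimensions [L^2 M T^-2].

Left side: [T^-1]
Right side: [L^-1 M^-1 T]

The two sides have different dimensions, so the equation is NOT dimensionally consistent.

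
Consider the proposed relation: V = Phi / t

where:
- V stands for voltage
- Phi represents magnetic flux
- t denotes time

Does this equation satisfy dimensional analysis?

Yes

V (voltage) has dimensions [I^-1 L^2 M T^-3].
Phi (magnetic flux) has dimensions [I^-1 L^2 M T^-2].
t (time) has dimensions [T].

Left side: [I^-1 L^2 M T^-3]
Right side: [I^-1 L^2 M T^-3]

Both sides have the same dimensions, so the equation is dimensionally consistent.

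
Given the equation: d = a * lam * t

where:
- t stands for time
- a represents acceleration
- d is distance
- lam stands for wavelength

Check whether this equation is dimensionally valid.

No

t (time) has dimensions [T].
a (acceleration) has dimensions [L T^-2].
d (distance) has dimensions [L].
lam (wavelength) has dimensions [L].

Left side: [L]
Right side: [L^2 T^-1]

The two sides have different dimensions, so the equation is NOT dimensionally consistent.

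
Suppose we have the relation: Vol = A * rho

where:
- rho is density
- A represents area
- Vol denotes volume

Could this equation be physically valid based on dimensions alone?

No

rho (density) has dimensions [L^-3 M].
A (area) has dimensions [L^2].
Vol (volume) has dimensions [L^3].

Left side: [L^3]
Right side: [L^-1 M]

The two sides have different dimensions, so the equation is NOT dimensionally consistent.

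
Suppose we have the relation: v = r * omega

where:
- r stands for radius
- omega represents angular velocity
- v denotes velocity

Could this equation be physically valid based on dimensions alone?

Yes

r (radius) has dimensions [L].
omega (angular velocity) has dimensions [T^-1].
v (velocity) has dimensions [L T^-1].

Left side: [L T^-1]
Right side: [L T^-1]

Both sides have the same dimensions, so the equation is dimensionally consistent.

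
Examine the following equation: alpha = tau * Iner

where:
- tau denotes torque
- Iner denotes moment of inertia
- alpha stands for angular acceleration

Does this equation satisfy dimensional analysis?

No

tau (torque) has dimensions [L^2 M T^-2].
Iner (moment of inertia) has dimensions [L^2 M].
alpha (angular acceleration) has dimensions [T^-2].

Left side: [T^-2]
Right side: [L^4 M^2 T^-2]

The two sides have different dimensions, so the equation is NOT dimensionally consistent.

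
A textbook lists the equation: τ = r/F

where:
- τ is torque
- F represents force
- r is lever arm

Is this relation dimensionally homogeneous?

No

τ (torque) has dimensions [L^2 M T^-2].
F (force) has dimensions [L M T^-2].
r (lever arm) has dimensions [L].

Left side: [L^2 M T^-2]
Right side: [M^-1 T^2]

The two sides have different dimensions, so the equation is NOT dimensionally consistent.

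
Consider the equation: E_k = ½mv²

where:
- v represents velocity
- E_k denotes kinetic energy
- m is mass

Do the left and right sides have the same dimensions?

Yes

v (velocity) has dimensions [L T^-1].
E_k (kinetic energy) has dimensions [L^2 M T^-2].
m (mass) has dimensions [M].

Left side: [L^2 M T^-2]
Right side: [L^2 M T^-2]

Both sides have the same dimensions, so the equation is dimensionally consistent.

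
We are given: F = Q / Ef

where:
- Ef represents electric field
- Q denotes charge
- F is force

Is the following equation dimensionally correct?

No

Ef (electric field) has dimensions [I^-1 L M T^-3].
Q (charge) has dimensions [I T].
F (force) has dimensions [L M T^-2].

Left side: [L M T^-2]
Right side: [I^2 L^-1 M^-1 T^4]

The two sides have different dimensions, so the equation is NOT dimensionally consistent.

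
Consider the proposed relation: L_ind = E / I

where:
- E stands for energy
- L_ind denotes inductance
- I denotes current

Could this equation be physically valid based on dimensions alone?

No

E (energy) has dimensions [L^2 M T^-2].
L_ind (inductance) has dimensions [I^-2 L^2 M T^-2].
I (current) has dimensions [I].

Left side: [I^-2 L^2 M T^-2]
Right side: [I^-1 L^2 M T^-2]

The two sides have different dimensions, so the equation is NOT dimensionally consistent.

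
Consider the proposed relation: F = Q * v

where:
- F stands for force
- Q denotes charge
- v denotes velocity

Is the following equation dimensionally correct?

No

F (force) has dimensions [L M T^-2].
Q (charge) has dimensions [I T].
v (velocity) has dimensions [L T^-1].

Left side: [L M T^-2]
Right side: [I L]

The two sides have different dimensions, so the equation is NOT dimensionally consistent.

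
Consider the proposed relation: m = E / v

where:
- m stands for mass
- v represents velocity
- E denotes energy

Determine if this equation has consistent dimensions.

No

m (mass) has dimensions [M].
v (velocity) has dimensions [L T^-1].
E (energy) has dimensions [L^2 M T^-2].

Left side: [M]
Right side: [L M T^-1]

The two sides have different dimensions, so the equation is NOT dimensionally consistent.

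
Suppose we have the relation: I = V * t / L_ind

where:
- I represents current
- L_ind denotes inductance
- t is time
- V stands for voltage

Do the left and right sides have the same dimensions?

Yes

I (current) has dimensions [I].
L_ind (inductance) has dimensions [I^-2 L^2 M T^-2].
t (time) has dimensions [T].
V (voltage) has dimensions [I^-1 L^2 M T^-3].

Left side: [I]
Right side: [I]

Both sides have the same dimensions, so the equation is dimensionally consistent.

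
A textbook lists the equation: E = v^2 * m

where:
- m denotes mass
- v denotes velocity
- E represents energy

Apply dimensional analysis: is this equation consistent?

Yes

m (mass) has dimensions [M].
v (velocity) has dimensions [L T^-1].
E (energy) has dimensions [L^2 M T^-2].

Left side: [L^2 M T^-2]
Right side: [L^2 M T^-2]

Both sides have the same dimensions, so the equation is dimensionally consistent.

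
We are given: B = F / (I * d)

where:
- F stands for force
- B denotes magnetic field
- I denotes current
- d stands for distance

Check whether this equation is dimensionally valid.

Yes

F (force) has dimensions [L M T^-2].
B (magnetic field) has dimensions [I^-1 M T^-2].
I (current) has dimensions [I].
d (distance) has dimensions [L].

Left side: [I^-1 M T^-2]
Right side: [I^-1 M T^-2]

Both sides have the same dimensions, so the equation is dimensionally consistent.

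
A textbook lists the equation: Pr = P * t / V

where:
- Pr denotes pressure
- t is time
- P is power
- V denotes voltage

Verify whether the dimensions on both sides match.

No

Pr (pressure) has dimensions [L^-1 M T^-2].
t (time) has dimensions [T].
P (power) has dimensions [L^2 M T^-3].
V (voltage) has dimensions [I^-1 L^2 M T^-3].

Left side: [L^-1 M T^-2]
Right side: [I T]

The two sides have different dimensions, so the equation is NOT dimensionally consistent.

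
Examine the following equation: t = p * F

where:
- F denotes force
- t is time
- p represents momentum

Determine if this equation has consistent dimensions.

No

F (force) has dimensions [L M T^-2].
t (time) has dimensions [T].
p (momentum) has dimensions [L M T^-1].

Left side: [T]
Right side: [L^2 M^2 T^-3]

The two sides have different dimensions, so the equation is NOT dimensionally consistent.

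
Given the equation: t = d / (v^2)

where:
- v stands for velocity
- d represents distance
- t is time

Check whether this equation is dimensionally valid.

No

v (velocity) has dimensions [L T^-1].
d (distance) has dimensions [L].
t (time) has dimensions [T].

Left side: [T]
Right side: [L^-1 T^2]

The two sides have different dimensions, so the equation is NOT dimensionally consistent.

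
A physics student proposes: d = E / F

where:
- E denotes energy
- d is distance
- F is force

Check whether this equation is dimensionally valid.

Yes

E (energy) has dimensions [L^2 M T^-2].
d (distance) has dimensions [L].
F (force) has dimensions [L M T^-2].

Left side: [L]
Right side: [L]

Both sides have the same dimensions, so the equation is dimensionally consistent.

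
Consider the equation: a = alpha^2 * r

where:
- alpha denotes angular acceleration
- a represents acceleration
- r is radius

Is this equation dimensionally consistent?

No

alpha (angular acceleration) has dimensions [T^-2].
a (acceleration) has dimensions [L T^-2].
r (radius) has dimensions [L].

Left side: [L T^-2]
Right side: [L T^-4]

The two sides have different dimensions, so the equation is NOT dimensionally consistent.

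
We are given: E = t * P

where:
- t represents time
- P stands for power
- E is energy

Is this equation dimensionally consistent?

Yes

t (time) has dimensions [T].
P (power) has dimensions [L^2 M T^-3].
E (energy) has dimensions [L^2 M T^-2].

Left side: [L^2 M T^-2]
Right side: [L^2 M T^-2]

Both sides have the same dimensions, so the equation is dimensionally consistent.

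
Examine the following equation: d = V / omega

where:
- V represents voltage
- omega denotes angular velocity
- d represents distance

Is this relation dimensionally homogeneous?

No

V (voltage) has dimensions [I^-1 L^2 M T^-3].
omega (angular velocity) has dimensions [T^-1].
d (distance) has dimensions [L].

Left side: [L]
Right side: [I^-1 L^2 M T^-2]

The two sides have different dimensions, so the equation is NOT dimensionally consistent.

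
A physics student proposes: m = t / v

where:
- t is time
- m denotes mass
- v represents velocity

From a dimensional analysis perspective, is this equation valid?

No

t (time) has dimensions [T].
m (mass) has dimensions [M].
v (velocity) has dimensions [L T^-1].

Left side: [M]
Right side: [L^-1 T^2]

The two sides have different dimensions, so the equation is NOT dimensionally consistent.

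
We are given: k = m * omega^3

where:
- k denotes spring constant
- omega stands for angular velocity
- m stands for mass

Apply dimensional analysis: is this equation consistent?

No

k (spring constant) has dimensions [M T^-2].
omega (angular velocity) has dimensions [T^-1].
m (mass) has dimensions [M].

Left side: [M T^-2]
Right side: [M T^-3]

The two sides have different dimensions, so the equation is NOT dimensionally consistent.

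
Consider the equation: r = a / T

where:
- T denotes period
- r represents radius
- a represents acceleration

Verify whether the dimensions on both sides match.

No

T (period) has dimensions [T].
r (radius) has dimensions [L].
a (acceleration) has dimensions [L T^-2].

Left side: [L]
Right side: [L T^-3]

The two sides have different dimensions, so the equation is NOT dimensionally consistent.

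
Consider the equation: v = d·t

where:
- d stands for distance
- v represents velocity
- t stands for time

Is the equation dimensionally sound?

No

d (distance) has dimensions [L].
v (velocity) has dimensions [L T^-1].
t (time) has dimensions [T].

Left side: [L T^-1]
Right side: [L T]

The two sides have different dimensions, so the equation is NOT dimensionally consistent.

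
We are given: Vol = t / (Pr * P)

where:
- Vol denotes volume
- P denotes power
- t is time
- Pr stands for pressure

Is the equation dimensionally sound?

No

Vol (volume) has dimensions [L^3].
P (power) has dimensions [L^2 M T^-3].
t (time) has dimensions [T].
Pr (pressure) has dimensions [L^-1 M T^-2].

Left side: [L^3]
Right side: [L^-1 M^-2 T^6]

The two sides have different dimensions, so the equation is NOT dimensionally consistent.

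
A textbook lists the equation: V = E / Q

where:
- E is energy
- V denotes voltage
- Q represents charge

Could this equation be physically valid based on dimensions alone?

Yes

E (energy) has dimensions [L^2 M T^-2].
V (voltage) has dimensions [I^-1 L^2 M T^-3].
Q (charge) has dimensions [I T].

Left side: [I^-1 L^2 M T^-3]
Right side: [I^-1 L^2 M T^-3]

Both sides have the same dimensions, so the equation is dimensionally consistent.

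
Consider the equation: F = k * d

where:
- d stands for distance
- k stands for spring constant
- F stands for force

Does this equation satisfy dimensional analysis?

Yes

d (distance) has dimensions [L].
k (spring constant) has dimensions [M T^-2].
F (force) has dimensions [L M T^-2].

Left side: [L M T^-2]
Right side: [L M T^-2]

Both sides have the same dimensions, so the equation is dimensionally consistent.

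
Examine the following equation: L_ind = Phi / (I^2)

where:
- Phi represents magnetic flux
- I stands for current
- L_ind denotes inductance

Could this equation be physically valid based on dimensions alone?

No

Phi (magnetic flux) has dimensions [I^-1 L^2 M T^-2].
I (current) has dimensions [I].
L_ind (inductance) has dimensions [I^-2 L^2 M T^-2].

Left side: [I^-2 L^2 M T^-2]
Right side: [I^-3 L^2 M T^-2]

The two sides have different dimensions, so the equation is NOT dimensionally consistent.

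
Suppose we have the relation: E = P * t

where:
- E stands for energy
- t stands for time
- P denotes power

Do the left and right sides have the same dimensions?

Yes

E (energy) has dimensions [L^2 M T^-2].
t (time) has dimensions [T].
P (power) has dimensions [L^2 M T^-3].

Left side: [L^2 M T^-2]
Right side: [L^2 M T^-2]

Both sides have the same dimensions, so the equation is dimensionally consistent.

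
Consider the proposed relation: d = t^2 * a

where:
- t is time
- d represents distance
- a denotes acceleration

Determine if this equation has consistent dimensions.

Yes

t (time) has dimensions [T].
d (distance) has dimensions [L].
a (acceleration) has dimensions [L T^-2].

Left side: [L]
Right side: [L]

Both sides have the same dimensions, so the equation is dimensionally consistent.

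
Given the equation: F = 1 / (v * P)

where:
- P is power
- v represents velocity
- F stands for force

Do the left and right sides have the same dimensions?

No

P (power) has dimensions [L^2 M T^-3].
v (velocity) has dimensions [L T^-1].
F (force) has dimensions [L M T^-2].

Left side: [L M T^-2]
Right side: [L^-3 M^-1 T^4]

The two sides have different dimensions, so the equation is NOT dimensionally consistent.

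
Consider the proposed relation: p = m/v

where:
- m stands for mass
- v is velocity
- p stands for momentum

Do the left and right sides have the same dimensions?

No

m (mass) has dimensions [M].
v (velocity) has dimensions [L T^-1].
p (momentum) has dimensions [L M T^-1].

Left side: [L M T^-1]
Right side: [L^-1 M T]

The two sides have different dimensions, so the equation is NOT dimensionally consistent.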